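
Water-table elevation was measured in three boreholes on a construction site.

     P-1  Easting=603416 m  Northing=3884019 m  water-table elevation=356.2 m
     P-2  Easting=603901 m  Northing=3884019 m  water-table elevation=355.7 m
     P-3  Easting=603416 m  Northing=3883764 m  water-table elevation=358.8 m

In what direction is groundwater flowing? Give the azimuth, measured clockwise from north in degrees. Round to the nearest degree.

006°

∂h/∂x = (355.7 − 356.2) / (603901 − 603416) = -0.001031
∂h/∂y = (358.8 − 356.2) / (3883764 − 3884019) = -0.01020
Flow direction (−∇h) has components (+0.001031 E, +0.01020 N).
Azimuth = atan2(E, N) = atan2(+0.001031, +0.01020) = 5.8° ≈ 006°.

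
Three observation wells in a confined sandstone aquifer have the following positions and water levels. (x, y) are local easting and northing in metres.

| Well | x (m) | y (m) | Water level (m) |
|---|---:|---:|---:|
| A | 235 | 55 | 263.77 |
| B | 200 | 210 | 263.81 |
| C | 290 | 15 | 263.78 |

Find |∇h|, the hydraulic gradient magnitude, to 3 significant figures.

0.000569

With h = a·x + b·y + c and A as origin, the differences give:
  (-35)·a + 155·b = +0.04
  55·a + (-40)·b = +0.01
Eliminate b (×(-40) and ×155, subtract): -7125·a = -3.150 → a = ∂h/∂x = +0.0004421
Back-substitute: b = ∂h/∂y = +0.0003579.
|∇h| = √(0.0004421² + 0.0003579²) = 0.0005688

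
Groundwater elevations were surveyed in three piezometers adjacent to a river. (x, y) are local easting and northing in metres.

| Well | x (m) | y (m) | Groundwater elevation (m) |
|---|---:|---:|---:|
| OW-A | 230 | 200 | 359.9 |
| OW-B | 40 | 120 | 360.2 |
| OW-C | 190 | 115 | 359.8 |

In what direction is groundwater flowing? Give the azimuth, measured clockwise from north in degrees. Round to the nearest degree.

Differences from OW-A: to OW-B (Δx, Δy, Δh) = (-190, -80, +0.3); to OW-C = (-40, -85, -0.1).
Solve a·Δx + b·Δy = Δh: det = (-190)·(-85) − (-40)·(-80) = 12950.
∂h/∂x = [(+0.3)·(-85) − (-0.1)·(-80)] / 12950 = -0.002587
∂h/∂y = [(-190)·(-0.1) − (-40)·(+0.3)] / 12950 = +0.002394
Flow direction (−∇h) has components (+0.002587 E, -0.002394 N).
Azimuth = atan2(E, N) = atan2(+0.002587, -0.002394) = 132.8° ≈ 133°.

133°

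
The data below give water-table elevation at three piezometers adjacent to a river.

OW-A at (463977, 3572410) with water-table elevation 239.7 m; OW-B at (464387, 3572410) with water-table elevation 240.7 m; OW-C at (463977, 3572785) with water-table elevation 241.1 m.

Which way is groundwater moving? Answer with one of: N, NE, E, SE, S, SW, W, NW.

SW

∂h/∂x = (240.7 − 239.7) / (464387 − 463977) = +0.002439
∂h/∂y = (241.1 − 239.7) / (3572785 − 3572410) = +0.003733
Flow = −∇h = (-0.002439 east, -0.003733 north), which points southwest.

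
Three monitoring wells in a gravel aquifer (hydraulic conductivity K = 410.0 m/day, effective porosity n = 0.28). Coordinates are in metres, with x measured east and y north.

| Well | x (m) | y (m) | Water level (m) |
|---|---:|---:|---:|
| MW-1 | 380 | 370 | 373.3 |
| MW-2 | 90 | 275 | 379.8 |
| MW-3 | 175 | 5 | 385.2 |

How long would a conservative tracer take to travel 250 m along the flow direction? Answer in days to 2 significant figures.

Taking MW-1 as reference: MW-2−MW-1 = (-290, -95, +6.5); MW-3−MW-1 = (-205, -365, +11.9).
Determinant of the coordinate differences = (-290)·(-365) − (-205)·(-95) = 86375.
∂h/∂x = [(+6.5)·(-365) − (+11.9)·(-95)] / 86375 = -0.01438
∂h/∂y = [(-290)·(+11.9) − (-205)·(+6.5)] / 86375 = -0.02453
|∇h| = √(-0.01438² + -0.02453²) = 0.02843
Seepage velocity v = K·i/n = 410.0 × 0.02843 / 0.28 = 41.63 m/day.
t = 250 / 41.63 = 6.005 days.

6.0 days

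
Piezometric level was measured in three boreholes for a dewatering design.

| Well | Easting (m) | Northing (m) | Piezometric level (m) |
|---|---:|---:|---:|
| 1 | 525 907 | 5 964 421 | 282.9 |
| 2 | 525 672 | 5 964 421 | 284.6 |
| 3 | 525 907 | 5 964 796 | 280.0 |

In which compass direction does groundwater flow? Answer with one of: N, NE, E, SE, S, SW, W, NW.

∂h/∂x = (284.6 − 282.9) / (525672 − 525907) = -0.007234
∂h/∂y = (280.0 − 282.9) / (5964796 − 5964421) = -0.007733
Flow = −∇h = (+0.007234 east, +0.007733 north), which points northeast.

NE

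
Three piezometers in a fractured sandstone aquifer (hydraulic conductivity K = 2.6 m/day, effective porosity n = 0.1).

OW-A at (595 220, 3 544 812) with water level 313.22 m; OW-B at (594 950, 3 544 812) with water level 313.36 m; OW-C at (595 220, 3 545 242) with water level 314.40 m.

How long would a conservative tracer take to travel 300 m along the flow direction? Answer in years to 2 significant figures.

11 years

∂h/∂x = (313.36 − 313.22) / (594950 − 595220) = -0.0005185
∂h/∂y = (314.40 − 313.22) / (3545242 − 3544812) = +0.002744
|∇h| = √(-0.0005185² + 0.002744²) = 0.002793
Seepage velocity v = K·i/n = 2.6 × 0.002793 / 0.1 = 0.07262 m/day.
t = 300 / 0.07262 = 4131 days = 11.3 years.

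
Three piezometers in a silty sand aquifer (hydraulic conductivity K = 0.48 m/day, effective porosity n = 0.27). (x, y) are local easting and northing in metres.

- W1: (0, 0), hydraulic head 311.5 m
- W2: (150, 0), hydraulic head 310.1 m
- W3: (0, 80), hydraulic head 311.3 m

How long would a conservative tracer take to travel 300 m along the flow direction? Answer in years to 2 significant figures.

∂h/∂x = (310.1 − 311.5) / (150 − 0) = -0.009333
∂h/∂y = (311.3 − 311.5) / (80 − 0) = -0.002500
|∇h| = √(-0.009333² + -0.002500²) = 0.009662
Seepage velocity v = K·i/n = 0.48 × 0.009662 / 0.27 = 0.01718 m/day.
t = 300 / 0.01718 = 1.746e+04 days = 47.8 years.

48 years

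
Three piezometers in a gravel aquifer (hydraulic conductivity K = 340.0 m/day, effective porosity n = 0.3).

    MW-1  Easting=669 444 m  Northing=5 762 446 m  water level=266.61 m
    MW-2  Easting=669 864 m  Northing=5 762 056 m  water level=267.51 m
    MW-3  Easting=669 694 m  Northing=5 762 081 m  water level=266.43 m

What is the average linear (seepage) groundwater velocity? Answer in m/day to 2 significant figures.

Taking MW-1 as reference: MW-2−MW-1 = (420, -390, +0.90); MW-3−MW-1 = (250, -365, -0.18).
Solve a·Δx + b·Δy = Δh: det = 420·(-365) − 250·(-390) = -55800.
∂h/∂x = [(+0.90)·(-365) − (-0.18)·(-390)] / -55800 = +0.007145
∂h/∂y = [420·(-0.18) − 250·(+0.90)] / -55800 = +0.005387
|∇h| = √(0.007145² + 0.005387²) = 0.008948
Seepage velocity v = K·i/n = 340.0 × 0.008948 / 0.3 = 10.14 m/day.

10 m/day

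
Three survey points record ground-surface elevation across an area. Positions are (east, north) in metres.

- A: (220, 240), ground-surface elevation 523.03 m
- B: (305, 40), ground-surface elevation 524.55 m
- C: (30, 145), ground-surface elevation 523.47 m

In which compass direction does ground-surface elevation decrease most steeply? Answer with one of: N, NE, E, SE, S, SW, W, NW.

Taking A as reference: B−A = (85, -200, +1.52); C−A = (-190, -95, +0.44).
Determinant of the coordinate differences = 85·(-95) − (-190)·(-200) = -46075.
∂z/∂x = [(+1.52)·(-95) − (+0.44)·(-200)] / -46075 = +0.001224
∂z/∂y = [85·(+0.44) − (-190)·(+1.52)] / -46075 = -0.007080
Steepest decrease is along −∇f = (-0.001224 E, +0.007080 N) → north.

N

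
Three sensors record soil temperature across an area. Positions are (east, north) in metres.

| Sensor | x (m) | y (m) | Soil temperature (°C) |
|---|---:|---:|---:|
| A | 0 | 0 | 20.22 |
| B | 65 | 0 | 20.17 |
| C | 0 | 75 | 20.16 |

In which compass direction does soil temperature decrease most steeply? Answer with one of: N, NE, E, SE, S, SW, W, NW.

NE

∂T/∂x = (20.17 − 20.22) / (65 − 0) = -0.0007692
∂T/∂y = (20.16 − 20.22) / (75 − 0) = -0.0008000
Steepest decrease is along −∇f = (+0.0007692 E, +0.0008000 N) → northeast.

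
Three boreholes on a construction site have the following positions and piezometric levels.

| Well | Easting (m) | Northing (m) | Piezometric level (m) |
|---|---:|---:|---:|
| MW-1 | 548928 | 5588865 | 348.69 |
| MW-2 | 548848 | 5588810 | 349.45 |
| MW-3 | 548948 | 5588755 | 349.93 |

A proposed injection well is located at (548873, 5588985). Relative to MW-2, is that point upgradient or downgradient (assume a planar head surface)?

downgradient

Taking MW-1 as reference: MW-2−MW-1 = (-80, -55, +0.76); MW-3−MW-1 = (20, -110, +1.24).
Solve a·Δx + b·Δy = Δh: det = (-80)·(-110) − 20·(-55) = 9900.
∂h/∂x = [(+0.76)·(-110) − (+1.24)·(-55)] / 9900 = -0.001556
∂h/∂y = [(-80)·(+1.24) − 20·(+0.76)] / 9900 = -0.01156
Head at (548873, 5588985) = 348.69 + (-0.001556)·(-55) + (-0.01156)·(120) = 347.39 m.
That is lower than the 349.45 m at MW-2, so the point is downgradient.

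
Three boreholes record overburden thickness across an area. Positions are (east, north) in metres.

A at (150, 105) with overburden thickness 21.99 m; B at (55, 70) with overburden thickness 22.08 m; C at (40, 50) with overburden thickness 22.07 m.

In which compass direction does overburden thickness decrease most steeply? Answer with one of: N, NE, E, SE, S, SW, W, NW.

Taking A as reference: B−A = (-95, -35, +0.09); C−A = (-110, -55, +0.08).
Determinant of the coordinate differences = (-95)·(-55) − (-110)·(-35) = 1375.
∂d/∂x = [(+0.09)·(-55) − (+0.08)·(-35)] / 1375 = -0.001564
∂d/∂y = [(-95)·(+0.08) − (-110)·(+0.09)] / 1375 = +0.001673
Steepest decrease is along −∇f = (+0.001564 E, -0.001673 N) → southeast.

SE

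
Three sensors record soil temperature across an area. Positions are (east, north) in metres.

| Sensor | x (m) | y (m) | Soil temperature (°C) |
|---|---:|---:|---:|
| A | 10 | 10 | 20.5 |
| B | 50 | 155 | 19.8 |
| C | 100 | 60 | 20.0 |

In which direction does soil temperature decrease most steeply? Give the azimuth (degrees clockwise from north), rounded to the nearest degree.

Differences from A: to B (Δx, Δy, Δh) = (40, 145, -0.7); to C = (90, 50, -0.5).
Solve a·Δx + b·Δy = ΔT: det = 40·50 − 90·145 = -11050.
∂T/∂x = [(-0.7)·50 − (-0.5)·145] / -11050 = -0.003394
∂T/∂y = [40·(-0.5) − 90·(-0.7)] / -11050 = -0.003891
Steepest decrease is along −∇f: components (+0.003394 E, +0.003891 N).
Azimuth = atan2(+0.003394, +0.003891) = 41.1° ≈ 041°.

041°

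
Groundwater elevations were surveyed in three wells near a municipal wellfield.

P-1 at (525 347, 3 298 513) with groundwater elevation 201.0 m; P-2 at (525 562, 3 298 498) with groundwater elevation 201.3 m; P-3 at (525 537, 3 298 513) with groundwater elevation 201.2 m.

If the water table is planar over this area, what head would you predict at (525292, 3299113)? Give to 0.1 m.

198.0 m

Three-point gradient (reference P-1): Δ to P-2 = (215, -15, +0.3), Δ to P-3 = (190, 0, +0.2).
∂h/∂x = +0.001053, ∂h/∂y = -0.004912 (det = 2850).
h(525292, 3299113) = 201.0 + (+0.001053)·(-55) + (-0.004912)·(600) = 201.0 -0.058 -2.947 = 197.995 m.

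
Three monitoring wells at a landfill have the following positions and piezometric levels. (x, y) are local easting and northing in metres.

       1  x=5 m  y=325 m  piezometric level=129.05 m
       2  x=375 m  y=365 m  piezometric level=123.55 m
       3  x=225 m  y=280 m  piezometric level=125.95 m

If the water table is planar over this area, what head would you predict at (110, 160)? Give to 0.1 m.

Three-point gradient (reference 1): Δ to 2 = (370, 40, -5.50), Δ to 3 = (220, -45, -3.10).
∂h/∂x = -0.01460, ∂h/∂y = -0.002475 (det = -25450).
h(110, 160) = 129.05 + (-0.01460)·(105) + (-0.002475)·(-165) = 129.05 -1.533 +0.408 = 127.926 m.

127.9 m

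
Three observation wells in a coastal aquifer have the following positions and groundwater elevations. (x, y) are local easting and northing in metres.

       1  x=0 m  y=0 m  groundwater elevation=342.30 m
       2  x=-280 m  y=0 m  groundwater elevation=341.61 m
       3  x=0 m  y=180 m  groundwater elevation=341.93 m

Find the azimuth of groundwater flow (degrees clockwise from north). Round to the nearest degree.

310°

∂h/∂x = (341.61 − 342.30) / (-280 − 0) = +0.002464
∂h/∂y = (341.93 − 342.30) / (180 − 0) = -0.002056
Flow direction (−∇h) has components (-0.002464 E, +0.002056 N).
Azimuth = atan2(E, N) = atan2(-0.002464, +0.002056) = 309.8° ≈ 310°.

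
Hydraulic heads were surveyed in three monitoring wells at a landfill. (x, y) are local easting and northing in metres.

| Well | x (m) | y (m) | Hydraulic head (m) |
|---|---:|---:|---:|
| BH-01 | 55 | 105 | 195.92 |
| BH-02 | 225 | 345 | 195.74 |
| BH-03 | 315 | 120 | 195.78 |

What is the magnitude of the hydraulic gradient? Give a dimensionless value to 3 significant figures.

0.000644

With h = a·x + b·y + c and BH-01 as origin, the differences give:
  170·a + 240·b = -0.18
  260·a + 15·b = -0.14
Eliminate b (×15 and ×240, subtract): -59850·a = 30.900 → a = ∂h/∂x = -0.0005163
Back-substitute: b = ∂h/∂y = -0.0003843.
|∇h| = √(-0.0005163² + -0.0003843²) = 0.0006436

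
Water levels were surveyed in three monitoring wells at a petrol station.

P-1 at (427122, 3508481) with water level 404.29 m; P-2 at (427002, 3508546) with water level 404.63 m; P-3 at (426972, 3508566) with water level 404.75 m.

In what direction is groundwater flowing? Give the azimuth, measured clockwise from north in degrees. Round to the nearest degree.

Taking P-1 as reference: P-2−P-1 = (-120, 65, +0.34); P-3−P-1 = (-150, 85, +0.46).
Solve a·Δx + b·Δy = Δh: det = (-120)·85 − (-150)·65 = -450.
∂h/∂x = [(+0.34)·85 − (+0.46)·65] / -450 = +0.002222
∂h/∂y = [(-120)·(+0.46) − (-150)·(+0.34)] / -450 = +0.009333
Flow direction (−∇h) has components (-0.002222 E, -0.009333 N).
Azimuth = atan2(E, N) = atan2(-0.002222, -0.009333) = 193.4° ≈ 193°.

193°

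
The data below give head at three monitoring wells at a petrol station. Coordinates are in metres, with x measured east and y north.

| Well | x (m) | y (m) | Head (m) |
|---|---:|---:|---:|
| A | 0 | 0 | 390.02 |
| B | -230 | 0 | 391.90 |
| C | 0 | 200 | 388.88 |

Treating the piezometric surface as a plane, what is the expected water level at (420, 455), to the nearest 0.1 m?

384.0 m

∂h/∂x = (391.90 − 390.02) / (-230 − 0) = -0.008174
∂h/∂y = (388.88 − 390.02) / (200 − 0) = -0.005700
h(420, 455) = 390.02 + (-0.008174)·(420) + (-0.005700)·(455) = 390.02 -3.433 -2.593 = 383.993 m.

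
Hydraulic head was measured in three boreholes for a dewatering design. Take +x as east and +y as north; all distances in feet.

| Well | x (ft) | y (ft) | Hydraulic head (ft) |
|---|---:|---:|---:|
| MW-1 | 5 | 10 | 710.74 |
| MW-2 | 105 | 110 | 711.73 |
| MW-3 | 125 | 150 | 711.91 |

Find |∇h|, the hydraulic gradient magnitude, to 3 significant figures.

Differences from MW-1: to MW-2 (Δx, Δy, Δh) = (100, 100, +0.99); to MW-3 = (120, 140, +1.17).
Solve a·Δx + b·Δy = Δh: det = 100·140 − 120·100 = 2000.
∂h/∂x = [(+0.99)·140 − (+1.17)·100] / 2000 = +0.01080
∂h/∂y = [100·(+1.17) − 120·(+0.99)] / 2000 = -0.0009000
|∇h| = √(0.01080² + -0.0009000²) = 0.01084

0.0108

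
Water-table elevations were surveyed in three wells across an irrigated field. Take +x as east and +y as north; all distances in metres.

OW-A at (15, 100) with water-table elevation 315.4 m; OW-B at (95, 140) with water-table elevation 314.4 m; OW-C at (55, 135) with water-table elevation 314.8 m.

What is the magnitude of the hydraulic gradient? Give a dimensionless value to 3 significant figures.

Differences from OW-A: to OW-B (Δx, Δy, Δh) = (80, 40, -1.0); to OW-C = (40, 35, -0.6).
Determinant of the coordinate differences = 80·35 − 40·40 = 1200.
∂h/∂x = [(-1.0)·35 − (-0.6)·40] / 1200 = -0.009167
∂h/∂y = [80·(-0.6) − 40·(-1.0)] / 1200 = -0.006667
|∇h| = √(-0.009167² + -0.006667²) = 0.01134

0.0113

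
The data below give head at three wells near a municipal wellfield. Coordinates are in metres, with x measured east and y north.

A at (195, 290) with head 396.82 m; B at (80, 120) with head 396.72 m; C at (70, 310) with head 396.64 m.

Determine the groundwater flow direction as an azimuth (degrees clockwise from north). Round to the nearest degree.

With h = a·x + b·y + c and A as origin, the differences give:
  (-115)·a + (-170)·b = -0.10
  (-125)·a + 20·b = -0.18
Eliminate b (×20 and ×(-170), subtract): -23550·a = -32.600 → a = ∂h/∂x = +0.001384
Back-substitute: b = ∂h/∂y = -0.0003482.
Flow direction (−∇h) has components (-0.001384 E, +0.0003482 N).
Azimuth = atan2(E, N) = atan2(-0.001384, +0.0003482) = 284.1° ≈ 284°.

284°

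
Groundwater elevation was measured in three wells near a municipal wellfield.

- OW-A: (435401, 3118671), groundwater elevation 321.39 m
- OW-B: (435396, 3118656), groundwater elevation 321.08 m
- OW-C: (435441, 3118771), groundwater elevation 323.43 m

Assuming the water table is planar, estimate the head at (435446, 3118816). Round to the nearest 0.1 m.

Taking OW-A as reference: OW-B−OW-A = (-5, -15, -0.31); OW-C−OW-A = (40, 100, +2.04).
Solve a·Δx + b·Δy = Δh: det = (-5)·100 − 40·(-15) = 100.
∂h/∂x = [(-0.31)·100 − (+2.04)·(-15)] / 100 = -0.004000
∂h/∂y = [(-5)·(+2.04) − 40·(-0.31)] / 100 = +0.02200
h(435446, 3118816) = 321.39 + (-0.004000)·(45) + (+0.02200)·(145) = 321.39 -0.180 +3.190 = 324.400 m.

324.4 m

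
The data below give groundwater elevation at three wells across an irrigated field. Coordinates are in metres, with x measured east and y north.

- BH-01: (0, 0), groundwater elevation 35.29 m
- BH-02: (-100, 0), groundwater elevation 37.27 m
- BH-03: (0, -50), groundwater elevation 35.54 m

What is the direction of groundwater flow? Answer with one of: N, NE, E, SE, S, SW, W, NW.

E

∂h/∂x = (37.27 − 35.29) / (-100 − 0) = -0.01980
∂h/∂y = (35.54 − 35.29) / (-50 − 0) = -0.005000
Flow = −∇h = (+0.01980 east, +0.005000 north), which points east.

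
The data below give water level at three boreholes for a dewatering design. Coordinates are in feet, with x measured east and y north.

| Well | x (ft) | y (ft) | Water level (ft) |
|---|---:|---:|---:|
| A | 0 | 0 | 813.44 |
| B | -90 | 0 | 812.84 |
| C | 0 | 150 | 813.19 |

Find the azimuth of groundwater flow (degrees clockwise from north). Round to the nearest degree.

∂h/∂x = (812.84 − 813.44) / (-90 − 0) = +0.006667
∂h/∂y = (813.19 − 813.44) / (150 − 0) = -0.001667
Flow direction (−∇h) has components (-0.006667 E, +0.001667 N).
Azimuth = atan2(E, N) = atan2(-0.006667, +0.001667) = 284.0° ≈ 284°.

284°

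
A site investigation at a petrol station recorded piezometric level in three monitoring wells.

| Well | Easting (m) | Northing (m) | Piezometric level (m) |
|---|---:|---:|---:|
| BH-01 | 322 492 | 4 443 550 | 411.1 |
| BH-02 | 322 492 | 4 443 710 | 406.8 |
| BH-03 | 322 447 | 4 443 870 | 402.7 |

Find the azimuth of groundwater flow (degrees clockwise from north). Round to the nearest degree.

Taking BH-01 as reference: BH-02−BH-01 = (0, 160, -4.3); BH-03−BH-01 = (-45, 320, -8.4).
Solve a·Δx + b·Δy = Δh: det = 0·320 − (-45)·160 = 7200.
∂h/∂x = [(-4.3)·320 − (-8.4)·160] / 7200 = -0.004444
∂h/∂y = [0·(-8.4) − (-45)·(-4.3)] / 7200 = -0.02688
Flow direction (−∇h) has components (+0.004444 E, +0.02688 N).
Azimuth = atan2(E, N) = atan2(+0.004444, +0.02688) = 9.4° ≈ 009°.

009°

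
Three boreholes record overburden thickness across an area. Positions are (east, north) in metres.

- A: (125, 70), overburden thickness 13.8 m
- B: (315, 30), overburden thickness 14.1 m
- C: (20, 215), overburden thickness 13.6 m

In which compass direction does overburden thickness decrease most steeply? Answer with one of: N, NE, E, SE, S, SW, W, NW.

Differences from A: to B (Δx, Δy, Δh) = (190, -40, +0.3); to C = (-105, 145, -0.2).
Solve a·Δx + b·Δy = Δd: det = 190·145 − (-105)·(-40) = 23350.
∂d/∂x = [(+0.3)·145 − (-0.2)·(-40)] / 23350 = +0.001520
∂d/∂y = [190·(-0.2) − (-105)·(+0.3)] / 23350 = -0.0002784
Steepest decrease is along −∇f = (-0.001520 E, +0.0002784 N) → west.

W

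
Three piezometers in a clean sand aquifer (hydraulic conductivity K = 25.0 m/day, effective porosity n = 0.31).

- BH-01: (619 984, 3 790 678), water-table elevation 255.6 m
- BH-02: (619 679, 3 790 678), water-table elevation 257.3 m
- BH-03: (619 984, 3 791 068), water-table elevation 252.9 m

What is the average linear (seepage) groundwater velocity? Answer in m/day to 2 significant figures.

0.72 m/day

∂h/∂x = (257.3 − 255.6) / (619679 − 619984) = -0.005574
∂h/∂y = (252.9 − 255.6) / (3791068 − 3790678) = -0.006923
|∇h| = √(-0.005574² + -0.006923²) = 0.008888
Seepage velocity v = K·i/n = 25.0 × 0.008888 / 0.31 = 0.7168 m/day.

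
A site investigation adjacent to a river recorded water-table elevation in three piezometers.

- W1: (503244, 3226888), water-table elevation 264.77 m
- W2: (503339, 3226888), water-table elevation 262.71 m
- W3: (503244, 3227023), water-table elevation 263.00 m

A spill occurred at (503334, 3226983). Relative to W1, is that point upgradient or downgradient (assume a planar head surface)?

downgradient

∂h/∂x = (262.71 − 264.77) / (503339 − 503244) = -0.02168
∂h/∂y = (263.00 − 264.77) / (3227023 − 3226888) = -0.01311
Head at (503334, 3226983) = 264.77 + (-0.02168)·(90) + (-0.01311)·(95) = 261.57 m.
That is lower than the 264.77 m at W1, so the point is downgradient.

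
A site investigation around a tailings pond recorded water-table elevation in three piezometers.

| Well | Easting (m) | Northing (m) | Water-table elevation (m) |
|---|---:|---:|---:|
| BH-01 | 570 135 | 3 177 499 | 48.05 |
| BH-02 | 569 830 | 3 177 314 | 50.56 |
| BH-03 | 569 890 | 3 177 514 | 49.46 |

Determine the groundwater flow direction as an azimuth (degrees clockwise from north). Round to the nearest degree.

058°

Taking BH-01 as reference: BH-02−BH-01 = (-305, -185, +2.51); BH-03−BH-01 = (-245, 15, +1.41).
Determinant of the coordinate differences = (-305)·15 − (-245)·(-185) = -49900.
∂h/∂x = [(+2.51)·15 − (+1.41)·(-185)] / -49900 = -0.005982
∂h/∂y = [(-305)·(+1.41) − (-245)·(+2.51)] / -49900 = -0.003705
Flow direction (−∇h) has components (+0.005982 E, +0.003705 N).
Azimuth = atan2(E, N) = atan2(+0.005982, +0.003705) = 58.2° ≈ 058°.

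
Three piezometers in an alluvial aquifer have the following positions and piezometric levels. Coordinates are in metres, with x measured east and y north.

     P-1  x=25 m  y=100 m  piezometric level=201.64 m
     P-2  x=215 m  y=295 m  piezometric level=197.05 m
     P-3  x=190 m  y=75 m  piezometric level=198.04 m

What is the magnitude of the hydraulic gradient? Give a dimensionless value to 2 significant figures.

0.022

With h = a·x + b·y + c and P-1 as origin, the differences give:
  190·a + 195·b = -4.59
  165·a + (-25)·b = -3.60
Eliminate b (×(-25) and ×195, subtract): -36925·a = 816.750 → a = ∂h/∂x = -0.02212
Back-substitute: b = ∂h/∂y = -0.001986.
|∇h| = √(-0.02212² + -0.001986²) = 0.02221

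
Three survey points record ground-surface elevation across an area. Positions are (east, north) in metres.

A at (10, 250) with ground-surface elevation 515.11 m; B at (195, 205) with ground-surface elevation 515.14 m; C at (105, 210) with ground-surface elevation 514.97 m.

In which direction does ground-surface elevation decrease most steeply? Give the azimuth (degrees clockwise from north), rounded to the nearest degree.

195°

Taking A as reference: B−A = (185, -45, +0.03); C−A = (95, -40, -0.14).
Solve a·Δx + b·Δy = Δz: det = 185·(-40) − 95·(-45) = -3125.
∂z/∂x = [(+0.03)·(-40) − (-0.14)·(-45)] / -3125 = +0.002400
∂z/∂y = [185·(-0.14) − 95·(+0.03)] / -3125 = +0.009200
Steepest decrease is along −∇f: components (-0.002400 E, -0.009200 N).
Azimuth = atan2(-0.002400, -0.009200) = 194.6° ≈ 195°.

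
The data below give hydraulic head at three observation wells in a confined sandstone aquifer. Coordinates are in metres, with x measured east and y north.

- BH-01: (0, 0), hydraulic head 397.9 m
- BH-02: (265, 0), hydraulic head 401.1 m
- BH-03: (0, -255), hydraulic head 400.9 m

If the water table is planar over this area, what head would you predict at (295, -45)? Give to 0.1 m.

402.0 m

∂h/∂x = (401.1 − 397.9) / (265 − 0) = +0.01208
∂h/∂y = (400.9 − 397.9) / (-255 − 0) = -0.01176
h(295, -45) = 397.9 + (+0.01208)·(295) + (-0.01176)·(-45) = 397.9 +3.562 +0.529 = 401.992 m.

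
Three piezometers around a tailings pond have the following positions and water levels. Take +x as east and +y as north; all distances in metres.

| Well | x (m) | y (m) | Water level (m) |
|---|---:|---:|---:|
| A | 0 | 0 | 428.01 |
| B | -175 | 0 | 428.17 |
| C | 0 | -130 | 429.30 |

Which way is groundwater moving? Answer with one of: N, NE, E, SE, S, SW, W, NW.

∂h/∂x = (428.17 − 428.01) / (-175 − 0) = -0.0009143
∂h/∂y = (429.30 − 428.01) / (-130 − 0) = -0.009923
Flow = −∇h = (+0.0009143 east, +0.009923 north), which points north.

N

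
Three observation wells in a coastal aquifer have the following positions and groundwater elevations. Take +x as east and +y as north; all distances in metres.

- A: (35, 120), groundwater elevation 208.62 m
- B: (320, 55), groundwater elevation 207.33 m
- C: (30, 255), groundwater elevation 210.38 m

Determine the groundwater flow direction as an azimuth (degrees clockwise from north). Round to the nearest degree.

173°

Differences from A: to B (Δx, Δy, Δh) = (285, -65, -1.29); to C = (-5, 135, +1.76).
Solve a·Δx + b·Δy = Δh: det = 285·135 − (-5)·(-65) = 38150.
∂h/∂x = [(-1.29)·135 − (+1.76)·(-65)] / 38150 = -0.001566
∂h/∂y = [285·(+1.76) − (-5)·(-1.29)] / 38150 = +0.01298
Flow direction (−∇h) has components (+0.001566 E, -0.01298 N).
Azimuth = atan2(E, N) = atan2(+0.001566, -0.01298) = 173.1° ≈ 173°.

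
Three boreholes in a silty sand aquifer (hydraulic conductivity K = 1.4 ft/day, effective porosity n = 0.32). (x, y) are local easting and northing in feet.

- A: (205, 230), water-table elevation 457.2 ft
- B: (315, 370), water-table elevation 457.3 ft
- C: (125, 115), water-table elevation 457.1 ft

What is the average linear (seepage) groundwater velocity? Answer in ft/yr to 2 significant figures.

4.3 ft/yr

With h = a·x + b·y + c and A as origin, the differences give:
  110·a + 140·b = +0.1
  (-80)·a + (-115)·b = -0.1
Eliminate b (×(-115) and ×140, subtract): -1450·a = 2.50 → a = ∂h/∂x = -0.001724
Back-substitute: b = ∂h/∂y = +0.002069.
|∇h| = √(-0.001724² + 0.002069²) = 0.002693
Seepage velocity v = K·i/n = 1.4 × 0.002693 / 0.32 = 0.01178 ft/day = 4.303 ft/yr.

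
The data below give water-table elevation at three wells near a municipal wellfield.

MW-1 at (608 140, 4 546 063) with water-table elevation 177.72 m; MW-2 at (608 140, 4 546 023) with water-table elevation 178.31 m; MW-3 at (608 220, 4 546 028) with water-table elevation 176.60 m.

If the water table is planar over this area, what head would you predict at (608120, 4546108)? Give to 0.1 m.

177.5 m

Taking MW-1 as reference: MW-2−MW-1 = (0, -40, +0.59); MW-3−MW-1 = (80, -35, -1.12).
Determinant of the coordinate differences = 0·(-35) − 80·(-40) = 3200.
∂h/∂x = [(+0.59)·(-35) − (-1.12)·(-40)] / 3200 = -0.02045
∂h/∂y = [0·(-1.12) − 80·(+0.59)] / 3200 = -0.01475
h(608120, 4546108) = 177.72 + (-0.02045)·(-20) + (-0.01475)·(45) = 177.72 +0.409 -0.664 = 177.465 m.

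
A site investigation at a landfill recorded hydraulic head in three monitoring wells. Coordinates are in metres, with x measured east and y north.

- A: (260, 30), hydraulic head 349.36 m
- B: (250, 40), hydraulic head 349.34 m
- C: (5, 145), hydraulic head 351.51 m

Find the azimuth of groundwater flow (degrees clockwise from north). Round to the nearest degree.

Differences from A: to B (Δx, Δy, Δh) = (-10, 10, -0.02); to C = (-255, 115, +2.15).
Determinant of the coordinate differences = (-10)·115 − (-255)·10 = 1400.
∂h/∂x = [(-0.02)·115 − (+2.15)·10] / 1400 = -0.01700
∂h/∂y = [(-10)·(+2.15) − (-255)·(-0.02)] / 1400 = -0.01900
Flow direction (−∇h) has components (+0.01700 E, +0.01900 N).
Azimuth = atan2(E, N) = atan2(+0.01700, +0.01900) = 41.8° ≈ 042°.

042°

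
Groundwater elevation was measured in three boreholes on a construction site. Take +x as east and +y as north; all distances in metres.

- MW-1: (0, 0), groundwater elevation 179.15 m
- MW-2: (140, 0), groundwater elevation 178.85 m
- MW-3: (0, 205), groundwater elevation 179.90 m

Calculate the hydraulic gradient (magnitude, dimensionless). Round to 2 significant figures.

0.0042

∂h/∂x = (178.85 − 179.15) / (140 − 0) = -0.002143
∂h/∂y = (179.90 − 179.15) / (205 − 0) = +0.003659
|∇h| = √(-0.002143² + 0.003659²) = 0.00424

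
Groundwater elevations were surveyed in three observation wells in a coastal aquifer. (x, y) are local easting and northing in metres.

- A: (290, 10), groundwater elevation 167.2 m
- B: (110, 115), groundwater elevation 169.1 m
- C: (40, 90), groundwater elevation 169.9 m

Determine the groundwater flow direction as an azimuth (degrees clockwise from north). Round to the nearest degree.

085°

With h = a·x + b·y + c and A as origin, the differences give:
  (-180)·a + 105·b = +1.9
  (-250)·a + 80·b = +2.7
Eliminate b (×80 and ×105, subtract): 11850·a = -131.50 → a = ∂h/∂x = -0.01110
Back-substitute: b = ∂h/∂y = -0.0009283.
Flow direction (−∇h) has components (+0.01110 E, +0.0009283 N).
Azimuth = atan2(E, N) = atan2(+0.01110, +0.0009283) = 85.2° ≈ 085°.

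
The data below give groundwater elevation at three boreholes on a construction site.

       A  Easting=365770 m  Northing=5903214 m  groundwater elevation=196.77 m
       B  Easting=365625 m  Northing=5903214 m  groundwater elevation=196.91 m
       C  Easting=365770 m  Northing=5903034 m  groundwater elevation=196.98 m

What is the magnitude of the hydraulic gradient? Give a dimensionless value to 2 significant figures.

∂h/∂x = (196.91 − 196.77) / (365625 − 365770) = -0.0009655
∂h/∂y = (196.98 − 196.77) / (5903034 − 5903214) = -0.001167
|∇h| = √(-0.0009655² + -0.001167²) = 0.001515

0.0015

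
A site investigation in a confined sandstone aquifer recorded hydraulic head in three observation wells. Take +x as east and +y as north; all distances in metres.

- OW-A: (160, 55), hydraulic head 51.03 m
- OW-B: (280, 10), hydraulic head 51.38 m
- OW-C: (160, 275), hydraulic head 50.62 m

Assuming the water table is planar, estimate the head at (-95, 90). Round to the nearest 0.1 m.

Differences from OW-A: to OW-B (Δx, Δy, Δh) = (120, -45, +0.35); to OW-C = (0, 220, -0.41).
Solve a·Δx + b·Δy = Δh: det = 120·220 − 0·(-45) = 26400.
∂h/∂x = [(+0.35)·220 − (-0.41)·(-45)] / 26400 = +0.002218
∂h/∂y = [120·(-0.41) − 0·(+0.35)] / 26400 = -0.001864
h(-95, 90) = 51.03 + (+0.002218)·(-255) + (-0.001864)·(35) = 51.03 -0.566 -0.065 = 50.399 m.

50.4 m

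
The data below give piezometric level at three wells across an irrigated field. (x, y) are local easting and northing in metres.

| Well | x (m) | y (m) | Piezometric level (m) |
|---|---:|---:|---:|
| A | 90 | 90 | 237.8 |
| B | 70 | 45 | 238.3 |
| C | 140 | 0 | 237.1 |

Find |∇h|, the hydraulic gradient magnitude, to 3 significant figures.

0.0191

Three-point gradient (reference A): Δ to B = (-20, -45, +0.5), Δ to C = (50, -90, -0.7).
∂h/∂x = -0.01889, ∂h/∂y = -0.002716 (det = 4050).
|∇h| = √(-0.01889² + -0.002716²) = 0.01908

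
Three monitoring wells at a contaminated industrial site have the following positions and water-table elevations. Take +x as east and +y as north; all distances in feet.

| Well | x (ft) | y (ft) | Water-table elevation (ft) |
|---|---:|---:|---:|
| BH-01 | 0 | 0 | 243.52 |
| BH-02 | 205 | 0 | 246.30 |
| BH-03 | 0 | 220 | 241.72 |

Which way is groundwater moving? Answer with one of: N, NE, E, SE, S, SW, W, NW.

NW

∂h/∂x = (246.30 − 243.52) / (205 − 0) = +0.01356
∂h/∂y = (241.72 − 243.52) / (220 − 0) = -0.008182
Flow = −∇h = (-0.01356 east, +0.008182 north), which points northwest.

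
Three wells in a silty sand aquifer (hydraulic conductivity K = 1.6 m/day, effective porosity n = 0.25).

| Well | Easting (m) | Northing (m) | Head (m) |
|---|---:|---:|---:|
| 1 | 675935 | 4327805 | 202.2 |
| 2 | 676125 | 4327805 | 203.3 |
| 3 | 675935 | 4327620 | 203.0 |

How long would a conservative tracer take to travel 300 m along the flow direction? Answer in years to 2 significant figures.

∂h/∂x = (203.3 − 202.2) / (676125 − 675935) = +0.005789
∂h/∂y = (203.0 − 202.2) / (4327620 − 4327805) = -0.004324
|∇h| = √(0.005789² + -0.004324²) = 0.007226
Seepage velocity v = K·i/n = 1.6 × 0.007226 / 0.25 = 0.04625 m/day.
t = 300 / 0.04625 = 6486 days = 17.8 years.

18 years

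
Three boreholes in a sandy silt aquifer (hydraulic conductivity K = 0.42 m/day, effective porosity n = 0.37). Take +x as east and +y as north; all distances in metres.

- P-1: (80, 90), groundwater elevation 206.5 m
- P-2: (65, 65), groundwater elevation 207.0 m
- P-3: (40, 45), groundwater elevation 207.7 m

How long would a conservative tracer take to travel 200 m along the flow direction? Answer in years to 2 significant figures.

20 years

Taking P-1 as reference: P-2−P-1 = (-15, -25, +0.5); P-3−P-1 = (-40, -45, +1.2).
Solve a·Δx + b·Δy = Δh: det = (-15)·(-45) − (-40)·(-25) = -325.
∂h/∂x = [(+0.5)·(-45) − (+1.2)·(-25)] / -325 = -0.02308
∂h/∂y = [(-15)·(+1.2) − (-40)·(+0.5)] / -325 = -0.006154
|∇h| = √(-0.02308² + -0.006154²) = 0.02389
Seepage velocity v = K·i/n = 0.42 × 0.02389 / 0.37 = 0.02712 m/day.
t = 200 / 0.02712 = 7375 days = 20.2 years.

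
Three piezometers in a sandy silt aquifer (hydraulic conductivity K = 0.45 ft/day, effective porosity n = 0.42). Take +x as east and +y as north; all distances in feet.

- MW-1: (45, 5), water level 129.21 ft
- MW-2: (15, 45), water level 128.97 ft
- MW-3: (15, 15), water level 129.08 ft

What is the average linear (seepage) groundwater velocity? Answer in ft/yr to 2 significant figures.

1.9 ft/yr

Differences from MW-1: to MW-2 (Δx, Δy, Δh) = (-30, 40, -0.24); to MW-3 = (-30, 10, -0.13).
Determinant of the coordinate differences = (-30)·10 − (-30)·40 = 900.
∂h/∂x = [(-0.24)·10 − (-0.13)·40] / 900 = +0.003111
∂h/∂y = [(-30)·(-0.13) − (-30)·(-0.24)] / 900 = -0.003667
|∇h| = √(0.003111² + -0.003667²) = 0.004809
Seepage velocity v = K·i/n = 0.45 × 0.004809 / 0.42 = 0.005152 ft/day = 1.882 ft/yr.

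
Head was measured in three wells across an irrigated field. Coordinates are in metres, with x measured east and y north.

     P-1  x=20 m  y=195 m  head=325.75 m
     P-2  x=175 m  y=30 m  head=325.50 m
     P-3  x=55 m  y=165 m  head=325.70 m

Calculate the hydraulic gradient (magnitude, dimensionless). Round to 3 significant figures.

0.00111

Differences from P-1: to P-2 (Δx, Δy, Δh) = (155, -165, -0.25); to P-3 = (35, -30, -0.05).
Solve a·Δx + b·Δy = Δh: det = 155·(-30) − 35·(-165) = 1125.
∂h/∂x = [(-0.25)·(-30) − (-0.05)·(-165)] / 1125 = -0.0006667
∂h/∂y = [155·(-0.05) − 35·(-0.25)] / 1125 = +0.0008889
|∇h| = √(-0.0006667² + 0.0008889²) = 0.001111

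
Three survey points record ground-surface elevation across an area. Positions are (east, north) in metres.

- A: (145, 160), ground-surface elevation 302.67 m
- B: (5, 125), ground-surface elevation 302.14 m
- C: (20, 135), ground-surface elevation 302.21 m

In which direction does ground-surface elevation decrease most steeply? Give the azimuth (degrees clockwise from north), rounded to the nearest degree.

Taking A as reference: B−A = (-140, -35, -0.53); C−A = (-125, -25, -0.46).
Solve a·Δx + b·Δy = Δz: det = (-140)·(-25) − (-125)·(-35) = -875.
∂z/∂x = [(-0.53)·(-25) − (-0.46)·(-35)] / -875 = +0.003257
∂z/∂y = [(-140)·(-0.46) − (-125)·(-0.53)] / -875 = +0.002114
Steepest decrease is along −∇f: components (-0.003257 E, -0.002114 N).
Azimuth = atan2(-0.003257, -0.002114) = 237.0° ≈ 237°.

237°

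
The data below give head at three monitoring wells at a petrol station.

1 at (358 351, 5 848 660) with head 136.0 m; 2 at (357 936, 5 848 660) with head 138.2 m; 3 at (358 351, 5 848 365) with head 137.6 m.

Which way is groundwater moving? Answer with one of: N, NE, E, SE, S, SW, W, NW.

∂h/∂x = (138.2 − 136.0) / (357936 − 358351) = -0.005301
∂h/∂y = (137.6 − 136.0) / (5848365 − 5848660) = -0.005424
Flow = −∇h = (+0.005301 east, +0.005424 north), which points northeast.

NE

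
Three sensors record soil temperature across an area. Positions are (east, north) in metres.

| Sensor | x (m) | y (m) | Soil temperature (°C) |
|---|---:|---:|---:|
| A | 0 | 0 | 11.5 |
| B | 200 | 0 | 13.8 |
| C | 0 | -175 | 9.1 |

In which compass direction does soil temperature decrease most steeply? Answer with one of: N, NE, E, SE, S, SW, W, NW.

SW

∂T/∂x = (13.8 − 11.5) / (200 − 0) = +0.01150
∂T/∂y = (9.1 − 11.5) / (-175 − 0) = +0.01371
Steepest decrease is along −∇f = (-0.01150 E, -0.01371 N) → southwest.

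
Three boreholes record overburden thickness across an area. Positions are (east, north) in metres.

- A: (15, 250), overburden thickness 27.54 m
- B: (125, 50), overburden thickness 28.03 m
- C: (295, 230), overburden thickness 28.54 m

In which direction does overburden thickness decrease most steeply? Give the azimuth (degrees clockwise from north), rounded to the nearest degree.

278°

With d = a·x + b·y + c and A as origin, the differences give:
  110·a + (-200)·b = +0.49
  280·a + (-20)·b = +1.00
Eliminate b (×(-20) and ×(-200), subtract): 53800·a = 190.200 → a = ∂d/∂x = +0.003535
Back-substitute: b = ∂d/∂y = -0.0005056.
Steepest decrease is along −∇f: components (-0.003535 E, +0.0005056 N).
Azimuth = atan2(-0.003535, +0.0005056) = 278.1° ≈ 278°.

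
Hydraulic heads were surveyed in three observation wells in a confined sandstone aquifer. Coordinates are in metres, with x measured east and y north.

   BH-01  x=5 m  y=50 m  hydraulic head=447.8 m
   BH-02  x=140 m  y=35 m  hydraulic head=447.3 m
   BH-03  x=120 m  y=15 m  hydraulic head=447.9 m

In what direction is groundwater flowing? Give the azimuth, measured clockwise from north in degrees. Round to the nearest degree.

015°

With h = a·x + b·y + c and BH-01 as origin, the differences give:
  135·a + (-15)·b = -0.5
  115·a + (-35)·b = +0.1
Eliminate b (×(-35) and ×(-15), subtract): -3000·a = 19.00 → a = ∂h/∂x = -0.006333
Back-substitute: b = ∂h/∂y = -0.02367.
Flow direction (−∇h) has components (+0.006333 E, +0.02367 N).
Azimuth = atan2(E, N) = atan2(+0.006333, +0.02367) = 15.0° ≈ 015°.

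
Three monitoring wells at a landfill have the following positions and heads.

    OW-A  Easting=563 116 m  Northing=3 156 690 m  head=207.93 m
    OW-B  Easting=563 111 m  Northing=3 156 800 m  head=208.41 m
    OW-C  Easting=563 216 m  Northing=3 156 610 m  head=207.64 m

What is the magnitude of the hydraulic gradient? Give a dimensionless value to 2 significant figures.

0.0044

Taking OW-A as reference: OW-B−OW-A = (-5, 110, +0.48); OW-C−OW-A = (100, -80, -0.29).
Determinant of the coordinate differences = (-5)·(-80) − 100·110 = -10600.
∂h/∂x = [(+0.48)·(-80) − (-0.29)·110] / -10600 = +0.0006132
∂h/∂y = [(-5)·(-0.29) − 100·(+0.48)] / -10600 = +0.004392
|∇h| = √(0.0006132² + 0.004392²) = 0.004435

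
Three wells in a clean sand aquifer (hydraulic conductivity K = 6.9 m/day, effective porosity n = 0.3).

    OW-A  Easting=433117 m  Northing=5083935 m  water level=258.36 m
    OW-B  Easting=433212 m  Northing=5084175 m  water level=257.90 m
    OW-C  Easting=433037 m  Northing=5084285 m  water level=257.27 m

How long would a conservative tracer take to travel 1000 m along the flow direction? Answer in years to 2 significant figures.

Taking OW-A as reference: OW-B−OW-A = (95, 240, -0.46); OW-C−OW-A = (-80, 350, -1.09).
Solve a·Δx + b·Δy = Δh: det = 95·350 − (-80)·240 = 52450.
∂h/∂x = [(-0.46)·350 − (-1.09)·240] / 52450 = +0.001918
∂h/∂y = [95·(-1.09) − (-80)·(-0.46)] / 52450 = -0.002676
|∇h| = √(0.001918² + -0.002676²) = 0.003292
Seepage velocity v = K·i/n = 6.9 × 0.003292 / 0.3 = 0.07572 m/day.
t = 1000 / 0.07572 = 1.321e+04 days = 36.2 years.

36 years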